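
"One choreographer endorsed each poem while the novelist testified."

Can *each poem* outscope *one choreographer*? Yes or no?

Yes

Neither queried DP is inside the adjunct, so the adjunct-island constraint does not apply.
Nothing blocks QR of the lower DP to a position above the higher one, so inverse scope is available.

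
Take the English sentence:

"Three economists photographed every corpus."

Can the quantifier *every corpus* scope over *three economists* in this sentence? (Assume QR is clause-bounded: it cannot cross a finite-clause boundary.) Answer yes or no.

Both DPs are arguments of the same predicate; there is no clause or island boundary between them.
With no island boundary between them, the object can take inverse scope over the subject via ordinary QR within the clause.
Both orderings are possible: *three economists* > *every corpus* and *every corpus* > *three economists*.

Yes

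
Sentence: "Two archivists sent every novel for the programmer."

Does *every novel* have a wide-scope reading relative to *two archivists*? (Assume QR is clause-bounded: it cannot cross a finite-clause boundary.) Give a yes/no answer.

Yes

*two archivists* and *every novel* are co-arguments of the matrix verb, with nothing but a clause-internal boundary between them.
Nothing blocks QR of the lower DP to a position above the higher one, so inverse scope is available.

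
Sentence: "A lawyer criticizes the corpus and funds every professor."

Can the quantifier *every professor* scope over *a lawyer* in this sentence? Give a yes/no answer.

No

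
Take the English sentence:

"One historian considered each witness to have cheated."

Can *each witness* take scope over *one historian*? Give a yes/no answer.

The ECM infinitive is scope-transparent — *each witness* is free to raise above *one historian*.
QR within a single clause is free, so the lower quantifier may take scope over the higher one.

Yes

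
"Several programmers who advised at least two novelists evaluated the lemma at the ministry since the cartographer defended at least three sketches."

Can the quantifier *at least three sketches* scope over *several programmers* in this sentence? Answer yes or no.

Structurally, *at least three sketches* is inside the adjunct clause *since the cartographer defended at least three sketches*.
Scope out of an adjunct clause is unavailable: QR respects the adjunct-island constraint.
The inverse ordering *at least three sketches* > *several programmers* is therefore underivable.

No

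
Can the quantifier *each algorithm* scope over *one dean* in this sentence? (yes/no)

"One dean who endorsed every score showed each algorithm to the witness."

*each algorithm* sits in the matrix clause, not in the relative clause on *one dean*.
Clause-internal QR can adjoin the lower DP above the subject, yielding the inverse reading.

Yes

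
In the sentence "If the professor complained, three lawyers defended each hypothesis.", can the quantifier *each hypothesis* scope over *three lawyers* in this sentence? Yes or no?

*each hypothesis* is a matrix argument; the adjunct is an island but the target quantifier is outside it.
QR within a single clause is free, so the lower quantifier may take scope over the higher one.
So *each hypothesis* > *three lawyers* is among the available readings.

Yes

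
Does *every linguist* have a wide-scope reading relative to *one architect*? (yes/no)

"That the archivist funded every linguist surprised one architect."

*every linguist* occurs within the sentential subject *that the archivist funded every linguist*.
Clausal subjects are scope islands; QR from inside the subject into the matrix is barred.
*every linguist* is confined to the island and cannot take scope over *one architect*.

No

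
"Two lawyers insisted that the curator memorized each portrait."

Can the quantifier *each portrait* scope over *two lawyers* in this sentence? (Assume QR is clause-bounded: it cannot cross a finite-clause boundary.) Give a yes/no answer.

No

The DP *each portrait* is contained in the finite complement clause *that the curator memorized each portrait*.
Under clause-bounded QR, a quantifier in an embedded finite clause cannot raise into the matrix clause.
*each portrait* > *two lawyers* would require crossing that boundary, which is illicit.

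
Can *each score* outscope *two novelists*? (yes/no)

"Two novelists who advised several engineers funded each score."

Although the sentence contains a relative clause (*who advised several engineers*), *each score* is outside it, in the matrix VP.
Since no island is crossed, the inverse ordering is licensed alongside surface scope.
Both orderings are possible: *two novelists* > *each score* and *each score* > *two novelists*.

Yes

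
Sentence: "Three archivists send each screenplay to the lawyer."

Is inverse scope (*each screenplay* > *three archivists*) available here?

Yes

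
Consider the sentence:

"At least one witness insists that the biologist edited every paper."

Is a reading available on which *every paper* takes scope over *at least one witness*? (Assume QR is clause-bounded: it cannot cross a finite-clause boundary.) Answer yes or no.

No

*every paper* is embedded in the finite complement clause *that the biologist edited every paper*.
Given the clause-boundedness assumption, QR cannot cross the finite CP into the matrix.
*every paper* is confined to the island and cannot take scope over *at least one witness*.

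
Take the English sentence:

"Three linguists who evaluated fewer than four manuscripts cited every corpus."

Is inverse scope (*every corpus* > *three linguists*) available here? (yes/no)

*every corpus* is a matrix argument; only *three linguists* is modified by the relative clause *who evaluated fewer than four manuscripts*, so the RC island is irrelevant to the target quantifier.
Clause-internal QR can adjoin the lower DP above the subject, yielding the inverse reading.
Both orderings are possible: *three linguists* > *every corpus* and *every corpus* > *three linguists*.

Yes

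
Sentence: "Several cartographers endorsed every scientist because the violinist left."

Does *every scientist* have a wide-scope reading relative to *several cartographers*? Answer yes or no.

The adjunct clause does not contain *every scientist*, which is the matrix object.
Nothing blocks QR of the lower DP to a position above the higher one, so inverse scope is available.

Yes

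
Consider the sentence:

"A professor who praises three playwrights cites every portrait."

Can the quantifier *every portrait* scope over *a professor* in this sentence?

*every portrait* sits in the matrix clause, not in the relative clause on *a professor*.
Clause-internal QR can adjoin the lower DP above the subject, yielding the inverse reading.

Yes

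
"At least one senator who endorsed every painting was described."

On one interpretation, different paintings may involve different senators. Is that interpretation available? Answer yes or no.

The described interpretation is the *every painting* > *at least one senator* scoping.
*every painting* sits inside the relative clause *who endorsed every painting*.
Quantifiers inside a relative clause are trapped there; the RC boundary blocks QR.
So *every painting* cannot raise high enough to outscope *at least one senator*; only the surface ordering *at least one senator* > *every painting* is available.

No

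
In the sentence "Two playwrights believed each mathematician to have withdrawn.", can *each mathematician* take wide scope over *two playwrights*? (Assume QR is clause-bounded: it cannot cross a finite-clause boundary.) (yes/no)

ECM infinitives lack a CP barrier, so *each mathematician* can QR over the matrix subject *two playwrights*.
QR within a single clause is free, so the lower quantifier may take scope over the higher one.

Yes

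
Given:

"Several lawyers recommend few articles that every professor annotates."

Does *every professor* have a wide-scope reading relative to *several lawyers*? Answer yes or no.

No

The DP *every professor* is contained in the relative clause *that every professor annotates* modifying *few articles*.
QR out of a relative clause is ruled out by the relative-clause island constraint.
So *every professor* cannot raise high enough to outscope *several lawyers*; only the surface ordering *several lawyers* > *every professor* is available.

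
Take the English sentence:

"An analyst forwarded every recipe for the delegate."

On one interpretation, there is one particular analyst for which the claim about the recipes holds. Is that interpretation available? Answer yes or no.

This is the *an analyst* > *every recipe* reading.
Surface scope (*an analyst* > *every recipe*) is always derivable; islands only block QR, not in-situ interpretation.

Yes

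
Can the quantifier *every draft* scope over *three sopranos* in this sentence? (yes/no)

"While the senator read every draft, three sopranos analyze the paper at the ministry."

No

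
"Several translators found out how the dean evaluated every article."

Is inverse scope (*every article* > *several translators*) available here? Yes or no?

*every article* occurs within the embedded question *how the dean evaluated every article*.
Embedded wh-clauses are opaque for QR, so the quantifier stays inside the question.
So the wide-scope reading for *every article* is blocked.

No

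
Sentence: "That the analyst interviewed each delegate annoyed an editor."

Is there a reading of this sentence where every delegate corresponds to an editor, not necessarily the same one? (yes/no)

No

That reading corresponds to *each delegate* > *an editor*.
*each delegate* sits inside the sentential subject *that the analyst interviewed each delegate*.
The subject-island constraint blocks QR out of a clausal subject.
The ordering *each delegate* > *an editor* is therefore underivable.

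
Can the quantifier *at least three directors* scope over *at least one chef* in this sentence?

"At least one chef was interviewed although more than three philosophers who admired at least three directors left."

No

The DP *at least three directors* is contained in the relative clause *who admired at least three directors*, which is itself inside the adjunct *although more than three philosophers who admired at least three directors left*.
Two island boundaries intervene — the relative clause and the adjunct. Either alone would block QR.
*at least three directors* > *at least one chef* would require crossing that boundary, which is illicit.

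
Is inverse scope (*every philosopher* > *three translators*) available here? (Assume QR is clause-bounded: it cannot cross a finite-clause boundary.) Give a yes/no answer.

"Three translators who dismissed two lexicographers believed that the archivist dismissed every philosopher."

No

The DP *every philosopher* is contained in the finite complement clause *that the archivist dismissed every philosopher*.
Under clause-bounded QR, a quantifier in an embedded finite clause cannot raise into the matrix clause.
*every philosopher* is confined to the island and cannot take scope over *three translators*.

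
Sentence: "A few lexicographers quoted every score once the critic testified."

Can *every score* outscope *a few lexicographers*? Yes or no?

Yes

Neither queried DP is inside the adjunct, so the adjunct-island constraint does not apply.
Since no island is crossed, the inverse ordering is licensed alongside surface scope.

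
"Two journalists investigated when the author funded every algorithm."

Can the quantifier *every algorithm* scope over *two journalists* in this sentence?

No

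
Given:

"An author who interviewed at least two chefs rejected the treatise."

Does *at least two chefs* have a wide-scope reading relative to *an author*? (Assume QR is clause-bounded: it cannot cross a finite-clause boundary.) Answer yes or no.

No

*at least two chefs* occurs within the relative clause *who interviewed at least two chefs*.
Relative clauses block scope extraction: QR cannot target a position outside the modified NP.
So the wide-scope reading for *at least two chefs* is blocked.
(Only the surface reading survives: one fixed author with respect to all the relevant chefs.)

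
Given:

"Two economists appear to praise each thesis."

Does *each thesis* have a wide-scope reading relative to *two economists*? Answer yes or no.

*each thesis* is the object of the infinitival complement of a raising predicate; raising infinitives are transparent for QR, so the two DPs are in effect clausemates.
Nothing blocks QR of the lower DP to a position above the higher one, so inverse scope is available.
Both orderings are possible: *two economists* > *each thesis* and *each thesis* > *two economists*.

Yes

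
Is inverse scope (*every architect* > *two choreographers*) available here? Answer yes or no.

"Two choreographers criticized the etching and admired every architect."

*every architect* occurs within one conjunct of the coordinate structure (*admired every architect*).
Coordinate structures are islands for non-across-the-board movement, QR included.
There is no licit LF on which *every architect* c-commands *two choreographers*.

No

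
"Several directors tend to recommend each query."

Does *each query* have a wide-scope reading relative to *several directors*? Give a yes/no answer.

Yes

*each query* is inside a raising infinitive, which is transparent to QR (no CP barrier), so it behaves as a matrix argument.
Clause-internal QR can adjoin the lower DP above the subject, yielding the inverse reading.
The sentence is scopally ambiguous between *several directors* > *each query* and *each query* > *several directors*.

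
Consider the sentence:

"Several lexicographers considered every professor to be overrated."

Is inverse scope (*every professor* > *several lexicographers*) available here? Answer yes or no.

The ECM infinitive is scope-transparent — *every professor* is free to raise above *several lexicographers*.
Nothing blocks QR of the lower DP to a position above the higher one, so inverse scope is available.

Yes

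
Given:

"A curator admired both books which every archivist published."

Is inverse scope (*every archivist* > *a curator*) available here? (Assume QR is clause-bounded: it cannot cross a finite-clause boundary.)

No

*every archivist* is embedded in the relative clause *which every archivist published* modifying *both books*.
QR out of a relative clause is ruled out by the relative-clause island constraint.
The inverse ordering *every archivist* > *a curator* is therefore underivable.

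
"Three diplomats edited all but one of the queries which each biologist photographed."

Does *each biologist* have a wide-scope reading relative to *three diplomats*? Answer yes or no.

No

The DP *each biologist* is contained in the relative clause *which each biologist photographed* modifying *all but one of the queries*.
Quantifiers inside a relative clause are trapped there; the RC boundary blocks QR.
*each biologist* > *three diplomats* would require crossing that boundary, which is illicit.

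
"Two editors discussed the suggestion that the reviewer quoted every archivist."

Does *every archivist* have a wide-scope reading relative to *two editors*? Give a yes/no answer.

No

*every archivist* occurs within the complex NP *the suggestion that the reviewer quoted every archivist*.
Noun-complement clauses are scope islands (the Complex NP Constraint): a quantifier inside one cannot scope into the matrix.
There is no licit LF on which *every archivist* c-commands *two editors*.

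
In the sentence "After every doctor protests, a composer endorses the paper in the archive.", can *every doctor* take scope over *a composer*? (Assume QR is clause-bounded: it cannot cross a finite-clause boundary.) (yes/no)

The DP *every doctor* is contained in the adjunct clause *after every doctor protests*.
The adjunct-island constraint bars QR out of an adverbial clause.
*every doctor* is confined to the island and cannot take scope over *a composer*.

No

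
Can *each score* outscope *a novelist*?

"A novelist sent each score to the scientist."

Yes

*a novelist* and *each score* are co-arguments of the matrix verb, with nothing but a clause-internal boundary between them.
No island intervenes, so both surface and inverse scope are derivable.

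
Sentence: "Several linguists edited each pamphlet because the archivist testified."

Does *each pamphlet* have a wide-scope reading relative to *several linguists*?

*each pamphlet* is a matrix argument; the adjunct is an island but the target quantifier is outside it.
Ordinary QR to a clause-peripheral position gives the wide-scope LF for the lower DP.

Yes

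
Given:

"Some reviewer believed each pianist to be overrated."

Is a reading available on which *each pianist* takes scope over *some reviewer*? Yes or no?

Yes

*each pianist* is the subject of an ECM infinitive — the infinitival complement of an ECM verb is not a scope island, so *each pianist* can raise into the matrix clause.
Since no island is crossed, the inverse ordering is licensed alongside surface scope.
So *each pianist* > *some reviewer* is among the available readings.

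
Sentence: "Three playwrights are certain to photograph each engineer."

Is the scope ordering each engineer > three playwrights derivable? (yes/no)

The matrix predicate is a raising verb, whose infinitival complement is not a scope island — *each engineer* can QR into the matrix clause.
Clause-internal QR can adjoin the lower DP above the subject, yielding the inverse reading.

Yes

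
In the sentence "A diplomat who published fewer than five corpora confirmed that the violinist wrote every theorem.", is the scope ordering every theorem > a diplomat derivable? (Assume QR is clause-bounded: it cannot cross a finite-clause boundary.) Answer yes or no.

No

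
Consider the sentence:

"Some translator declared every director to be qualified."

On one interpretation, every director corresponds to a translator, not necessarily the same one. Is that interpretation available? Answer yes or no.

That reading corresponds to *every director* > *some translator*.
*every director* is an ECM subject; ECM complements are not islands, and the embedded quantifier may take matrix scope.
Clause-internal QR can adjoin the lower DP above the subject, yielding the inverse reading.

Yes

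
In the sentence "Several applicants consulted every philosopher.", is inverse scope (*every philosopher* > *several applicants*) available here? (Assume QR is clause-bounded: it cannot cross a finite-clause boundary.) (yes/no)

Yes

*every philosopher* and *several applicants* are in the same minimal clause.
No island intervenes, so both surface and inverse scope are derivable.
The sentence is scopally ambiguous between *several applicants* > *every philosopher* and *every philosopher* > *several applicants*.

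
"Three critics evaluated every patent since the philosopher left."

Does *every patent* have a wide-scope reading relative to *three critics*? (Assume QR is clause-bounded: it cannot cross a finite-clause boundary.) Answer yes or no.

Yes

The adjunct clause does not contain *every patent*, which is the matrix object.
No island intervenes, so both surface and inverse scope are derivable.
Both orderings are possible: *three critics* > *every patent* and *every patent* > *three critics*.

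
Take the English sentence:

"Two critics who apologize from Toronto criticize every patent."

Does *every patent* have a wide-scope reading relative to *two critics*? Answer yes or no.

Yes

*every patent* is a matrix argument; only *two critics* is modified by the relative clause *who apologize from Toronto*, so the RC island is irrelevant to the target quantifier.
Clause-internal QR can adjoin the lower DP above the subject, yielding the inverse reading.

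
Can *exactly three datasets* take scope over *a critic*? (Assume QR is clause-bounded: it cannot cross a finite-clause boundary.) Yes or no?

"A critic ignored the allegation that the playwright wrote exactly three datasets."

*exactly three datasets* sits inside the complex NP *the allegation that the playwright wrote exactly three datasets*.
The Complex NP Constraint bars QR out of the complement clause of a noun.
So the wide-scope reading for *exactly three datasets* is blocked.

No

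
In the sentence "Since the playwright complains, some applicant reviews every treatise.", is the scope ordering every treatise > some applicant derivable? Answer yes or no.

The adjunct clause does not contain *every treatise*, which is the matrix object.
QR within a single clause is free, so the lower quantifier may take scope over the higher one.

Yes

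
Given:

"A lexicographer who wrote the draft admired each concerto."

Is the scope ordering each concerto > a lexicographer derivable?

Yes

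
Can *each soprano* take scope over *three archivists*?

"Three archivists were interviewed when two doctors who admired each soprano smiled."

*each soprano* occurs within the relative clause *who admired each soprano*, which is itself inside the adjunct *when two doctors who admired each soprano smiled*.
Nested islands: the RC island is itself inside an adjunct island, so wide scope is doubly excluded.
So the wide-scope reading for *each soprano* is blocked.

No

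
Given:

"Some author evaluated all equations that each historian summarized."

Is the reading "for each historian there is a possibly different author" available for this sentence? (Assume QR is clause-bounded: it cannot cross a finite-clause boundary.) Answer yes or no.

No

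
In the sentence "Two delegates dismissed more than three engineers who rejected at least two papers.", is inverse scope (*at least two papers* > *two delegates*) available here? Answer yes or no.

*at least two papers* occurs within the relative clause *who rejected at least two papers* modifying *more than three engineers*.
Relative clauses are scope islands: a quantifier cannot QR out of a relative clause to take scope in the matrix clause.
So *at least two papers* cannot raise to a position above *two delegates*.

No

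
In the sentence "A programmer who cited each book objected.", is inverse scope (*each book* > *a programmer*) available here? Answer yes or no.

*each book* sits inside the relative clause *who cited each book*.
Relative clauses are scope islands: a quantifier cannot QR out of a relative clause to take scope in the matrix clause.
The inverse ordering *each book* > *a programmer* is therefore underivable.

No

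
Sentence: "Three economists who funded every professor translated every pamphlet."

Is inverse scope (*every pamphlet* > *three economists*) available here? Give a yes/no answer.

Yes

Although the sentence contains a relative clause (*who funded every professor*), *every pamphlet* is outside it, in the matrix VP.
Ordinary QR to a clause-peripheral position gives the wide-scope LF for the lower DP.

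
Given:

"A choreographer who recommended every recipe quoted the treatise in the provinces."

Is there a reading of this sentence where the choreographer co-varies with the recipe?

This is the *every recipe* > *a choreographer* reading.
The target quantifier *every recipe* is part of the relative clause *who recommended every recipe*.
Relative clauses are scope islands: a quantifier cannot QR out of a relative clause to take scope in the matrix clause.
*every recipe* is confined to the island and cannot take scope over *a choreographer*.

No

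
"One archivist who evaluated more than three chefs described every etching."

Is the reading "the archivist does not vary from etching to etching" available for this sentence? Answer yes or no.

Yes

This is the *one archivist* > *every etching* reading.
That is the surface-scope ordering, which is always one of the available readings — island constraints only ever restrict inverse scope.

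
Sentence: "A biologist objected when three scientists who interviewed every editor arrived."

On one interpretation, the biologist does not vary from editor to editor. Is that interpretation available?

The described interpretation is the *a biologist* > *every editor* scoping.
That is the surface-scope ordering, which is always one of the available readings — island constraints only ever restrict inverse scope.

Yes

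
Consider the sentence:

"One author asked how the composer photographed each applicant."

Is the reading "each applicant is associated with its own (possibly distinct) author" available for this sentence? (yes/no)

No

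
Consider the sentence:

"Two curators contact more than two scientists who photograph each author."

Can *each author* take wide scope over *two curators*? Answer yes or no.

No

The DP *each author* is contained in the relative clause *who photograph each author* modifying *more than two scientists*.
QR out of a relative clause is ruled out by the relative-clause island constraint.
*each author* > *two curators* would require crossing that boundary, which is illicit.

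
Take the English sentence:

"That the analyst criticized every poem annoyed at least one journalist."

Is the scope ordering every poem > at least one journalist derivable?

*every poem* occurs within the sentential subject *that the analyst criticized every poem*.
Sentential subjects are islands: a quantifier inside the subject clause cannot raise over the matrix predicate.
*every poem* is confined to the island and cannot take scope over *at least one journalist*.

No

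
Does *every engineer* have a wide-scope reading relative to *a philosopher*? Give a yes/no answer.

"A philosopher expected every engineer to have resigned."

*every engineer* is an ECM subject; ECM complements are not islands, and the embedded quantifier may take matrix scope.
Nothing blocks QR of the lower DP to a position above the higher one, so inverse scope is available.

Yes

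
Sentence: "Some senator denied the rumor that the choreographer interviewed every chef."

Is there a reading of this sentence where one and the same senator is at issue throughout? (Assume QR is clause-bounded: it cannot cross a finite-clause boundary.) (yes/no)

That reading corresponds to *some senator* > *every chef*.
Nothing needs to raise for *some senator* > *every chef*, so no island constraint is at stake.

Yes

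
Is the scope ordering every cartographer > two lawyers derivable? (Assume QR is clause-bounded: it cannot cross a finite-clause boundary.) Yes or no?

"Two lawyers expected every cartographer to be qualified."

Yes

ECM infinitives lack a CP barrier, so *every cartographer* can QR over the matrix subject *two lawyers*.
No island intervenes, so both surface and inverse scope are derivable.
The sentence is scopally ambiguous between *two lawyers* > *every cartographer* and *every cartographer* > *two lawyers*.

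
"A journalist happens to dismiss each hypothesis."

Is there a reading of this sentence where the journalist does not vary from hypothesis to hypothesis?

Yes

The described interpretation is the *a journalist* > *each hypothesis* scoping.
That is the surface-scope ordering, which is always one of the available readings — island constraints only ever restrict inverse scope.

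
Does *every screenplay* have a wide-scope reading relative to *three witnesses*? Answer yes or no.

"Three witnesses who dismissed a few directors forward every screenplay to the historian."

*every screenplay* sits in the matrix clause, not in the relative clause on *three witnesses*.
Nothing blocks QR of the lower DP to a position above the higher one, so inverse scope is available.

Yes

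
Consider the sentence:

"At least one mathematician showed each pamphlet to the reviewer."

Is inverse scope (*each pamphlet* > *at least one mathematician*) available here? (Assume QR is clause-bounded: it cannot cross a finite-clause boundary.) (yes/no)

Yes

Both DPs are arguments of the same predicate; there is no clause or island boundary between them.
Ordinary QR to a clause-peripheral position gives the wide-scope LF for the lower DP.
So *each pamphlet* > *at least one mathematician* is among the available readings.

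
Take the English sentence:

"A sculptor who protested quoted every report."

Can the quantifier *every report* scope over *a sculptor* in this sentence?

Yes

*every report* sits in the matrix clause, not in the relative clause on *a sculptor*.
Since no island is crossed, the inverse ordering is licensed alongside surface scope.
So *every report* > *a sculptor* is among the available readings.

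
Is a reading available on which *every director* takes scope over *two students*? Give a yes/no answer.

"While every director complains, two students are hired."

*every director* occurs within the adjunct clause *while every director complains*.
Adverbial clauses are not L-marked, so they are barriers for QR — the quantifier cannot escape the adjunct.
So *every director* cannot raise to a position above *two students*.

No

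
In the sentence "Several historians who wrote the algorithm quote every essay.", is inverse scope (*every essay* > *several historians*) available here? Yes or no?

The RC *who wrote the algorithm* is an island, but *every essay* is not inside it — it is the matrix object, a clausemate of *several historians*.
Nothing blocks QR of the lower DP to a position above the higher one, so inverse scope is available.
The sentence is scopally ambiguous between *several historians* > *every essay* and *every essay* > *several historians*.

Yes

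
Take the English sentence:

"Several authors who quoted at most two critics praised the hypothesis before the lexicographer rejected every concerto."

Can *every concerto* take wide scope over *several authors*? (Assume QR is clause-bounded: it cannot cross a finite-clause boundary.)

No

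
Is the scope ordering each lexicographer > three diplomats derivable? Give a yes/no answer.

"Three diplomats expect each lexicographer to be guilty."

Yes

*each lexicographer* is an ECM subject; ECM complements are not islands, and the embedded quantifier may take matrix scope.
No island intervenes, so both surface and inverse scope are derivable.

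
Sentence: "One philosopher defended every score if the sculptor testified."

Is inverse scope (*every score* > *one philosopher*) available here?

Yes

Neither queried DP is inside the adjunct, so the adjunct-island constraint does not apply.
QR within a single clause is free, so the lower quantifier may take scope over the higher one.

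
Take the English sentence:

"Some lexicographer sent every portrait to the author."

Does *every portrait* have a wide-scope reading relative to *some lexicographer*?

Yes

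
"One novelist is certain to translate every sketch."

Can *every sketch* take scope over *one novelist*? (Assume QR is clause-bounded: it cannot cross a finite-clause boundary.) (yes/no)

Infinitival complements of raising predicates do not block QR; *every sketch* and *one novelist* are effectively clausemates.
Clause-internal QR can adjoin the lower DP above the subject, yielding the inverse reading.

Yes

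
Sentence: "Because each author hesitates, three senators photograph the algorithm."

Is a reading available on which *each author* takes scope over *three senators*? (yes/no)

*each author* is embedded in the adjunct clause *because each author hesitates*.
Adverbial clauses are not L-marked, so they are barriers for QR — the quantifier cannot escape the adjunct.
*each author* > *three senators* would require crossing that boundary, which is illicit.

No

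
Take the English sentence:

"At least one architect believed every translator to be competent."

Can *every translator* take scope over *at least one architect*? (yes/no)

*every translator* is an ECM subject; ECM complements are not islands, and the embedded quantifier may take matrix scope.
Since no island is crossed, the inverse ordering is licensed alongside surface scope.
So *every translator* > *at least one architect* is among the available readings.

Yes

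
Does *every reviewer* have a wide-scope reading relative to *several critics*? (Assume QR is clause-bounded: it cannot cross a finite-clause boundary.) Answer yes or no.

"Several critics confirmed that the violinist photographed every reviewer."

No

*every reviewer* sits inside the finite complement clause *that the violinist photographed every reviewer*.
QR is clause-bounded, so the finite complement is a scope island for the embedded quantifier.
There is no licit LF on which *every reviewer* c-commands *several critics*.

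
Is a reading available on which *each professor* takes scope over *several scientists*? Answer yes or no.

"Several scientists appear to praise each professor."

*each professor* is inside a raising infinitive, which is transparent to QR (no CP barrier), so it behaves as a matrix argument.
Ordinary QR to a clause-peripheral position gives the wide-scope LF for the lower DP.

Yes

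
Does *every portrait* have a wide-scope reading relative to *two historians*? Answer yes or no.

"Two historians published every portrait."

Yes

*two historians* and *every portrait* are co-arguments of the matrix verb, with nothing but a clause-internal boundary between them.
Nothing blocks QR of the lower DP to a position above the higher one, so inverse scope is available.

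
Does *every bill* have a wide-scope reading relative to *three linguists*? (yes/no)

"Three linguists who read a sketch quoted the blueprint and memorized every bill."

No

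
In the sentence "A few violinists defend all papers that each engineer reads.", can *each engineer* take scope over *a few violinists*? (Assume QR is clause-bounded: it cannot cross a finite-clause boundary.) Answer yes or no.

The DP *each engineer* is contained in the relative clause *that each engineer reads* modifying *all papers*.
A relative clause is a scope island — quantifier raising cannot cross its boundary.
Hence only narrow scope for *each engineer* (under *a few violinists*) survives.

No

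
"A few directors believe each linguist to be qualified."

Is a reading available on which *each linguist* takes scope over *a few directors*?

This is an ECM construction: *each linguist* is the infinitival subject, Case-marked by the matrix verb, and the infinitive is transparent for QR.
With no island boundary between them, the object can take inverse scope over the subject via ordinary QR within the clause.
The sentence is scopally ambiguous between *a few directors* > *each linguist* and *each linguist* > *a few directors*.

Yes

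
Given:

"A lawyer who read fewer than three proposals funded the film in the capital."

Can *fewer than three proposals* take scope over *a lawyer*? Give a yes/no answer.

*fewer than three proposals* sits inside the relative clause *who read fewer than three proposals*.
Relative clauses block scope extraction: QR cannot target a position outside the modified NP.
The inverse ordering *fewer than three proposals* > *a lawyer* is therefore underivable.

No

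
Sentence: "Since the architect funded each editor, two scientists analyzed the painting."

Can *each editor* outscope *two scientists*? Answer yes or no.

No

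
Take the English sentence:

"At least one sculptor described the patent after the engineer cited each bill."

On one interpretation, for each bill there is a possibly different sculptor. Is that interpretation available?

This is the *each bill* > *at least one sculptor* reading.
*each bill* sits inside the adjunct clause *after the engineer cited each bill*.
Adjuncts are opaque for quantifier raising; a quantifier in an adjunct stays inside it.
There is no licit LF on which *each bill* c-commands *at least one sculptor*.

No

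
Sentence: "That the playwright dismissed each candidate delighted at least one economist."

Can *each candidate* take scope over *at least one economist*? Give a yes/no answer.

*each candidate* sits inside the sentential subject *that the playwright dismissed each candidate*.
Subjects — clausal subjects included — are islands for extraction, and QR is no exception.
So *each candidate* cannot raise to a position above *at least one economist*.

No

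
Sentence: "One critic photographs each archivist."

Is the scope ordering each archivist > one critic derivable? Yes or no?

Yes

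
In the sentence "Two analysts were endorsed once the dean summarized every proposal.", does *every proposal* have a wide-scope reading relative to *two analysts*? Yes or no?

*every proposal* is embedded in the adjunct clause *once the dean summarized every proposal*.
Adjuncts are opaque for quantifier raising; a quantifier in an adjunct stays inside it.
There is no licit LF on which *every proposal* c-commands *two analysts*.

No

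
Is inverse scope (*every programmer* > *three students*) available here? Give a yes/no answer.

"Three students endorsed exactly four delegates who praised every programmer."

The DP *every programmer* is contained in the relative clause *who praised every programmer* modifying *exactly four delegates*.
Relative clauses are scope islands: a quantifier cannot QR out of a relative clause to take scope in the matrix clause.
The inverse ordering *every programmer* > *three students* is therefore underivable.

No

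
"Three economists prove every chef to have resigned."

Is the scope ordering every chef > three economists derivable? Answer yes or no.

Yes

This is an ECM construction: *every chef* is the infinitival subject, Case-marked by the matrix verb, and the infinitive is transparent for QR.
Since no island is crossed, the inverse ordering is licensed alongside surface scope.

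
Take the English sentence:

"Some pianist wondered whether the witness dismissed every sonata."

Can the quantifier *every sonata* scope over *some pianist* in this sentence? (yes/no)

No

*every sonata* sits inside the embedded question *whether the witness dismissed every sonata*.
QR across an interrogative CP boundary is ruled out as a wh-island violation.
The inverse ordering *every sonata* > *some pianist* is therefore underivable.
(Only the surface reading survives: one fixed pianist with respect to all the relevant sonatas.)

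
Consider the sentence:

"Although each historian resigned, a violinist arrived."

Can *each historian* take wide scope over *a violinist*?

*each historian* is embedded in the adjunct clause *although each historian resigned*.
Scope out of an adjunct clause is unavailable: QR respects the adjunct-island constraint.
So the wide-scope reading for *each historian* is blocked.

No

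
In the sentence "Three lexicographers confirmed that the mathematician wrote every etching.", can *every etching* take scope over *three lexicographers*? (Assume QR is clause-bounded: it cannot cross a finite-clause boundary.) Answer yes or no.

No

*every etching* occurs within the finite complement clause *that the mathematician wrote every etching*.
With QR restricted to its own tensed clause, the embedded quantifier cannot reach a matrix scope position.
The inverse ordering *every etching* > *three lexicographers* is therefore underivable.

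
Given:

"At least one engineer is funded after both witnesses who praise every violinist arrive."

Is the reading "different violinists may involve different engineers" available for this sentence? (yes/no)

The paraphrase describes the scope ordering *every violinist* > *at least one engineer*.
The target quantifier *every violinist* is part of the relative clause *who praise every violinist*, which is itself inside the adjunct *after both witnesses who praise every violinist arrive*.
Even if one barrier were somehow void, the other would still block QR.
So *every violinist* cannot raise high enough to outscope *at least one engineer*; only the surface ordering *at least one engineer* > *every violinist* is available.
(Only the surface reading survives: one fixed engineer with respect to all the relevant violinists.)

No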